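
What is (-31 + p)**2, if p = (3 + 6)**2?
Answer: 2500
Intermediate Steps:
p = 81 (p = 9**2 = 81)
(-31 + p)**2 = (-31 + 81)**2 = 50**2 = 2500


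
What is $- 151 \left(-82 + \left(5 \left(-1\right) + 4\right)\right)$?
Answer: $12533$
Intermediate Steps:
$- 151 \left(-82 + \left(5 \left(-1\right) + 4\right)\right) = - 151 \left(-82 + \left(-5 + 4\right)\right) = - 151 \left(-82 - 1\right) = \left(-151\right) \left(-83\right) = 12533$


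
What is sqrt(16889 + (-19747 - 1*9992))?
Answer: 5*I*sqrt(514) ≈ 113.36*I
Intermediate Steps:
sqrt(16889 + (-19747 - 1*9992)) = sqrt(16889 + (-19747 - 9992)) = sqrt(16889 - 29739) = sqrt(-12850) = 5*I*sqrt(514)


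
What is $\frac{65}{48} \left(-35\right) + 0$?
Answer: $- \frac{2275}{48} \approx -47.396$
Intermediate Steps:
$\frac{65}{48} \left(-35\right) + 0 = - \frac{2275}{48} + 0 = - \frac{2275}{48}$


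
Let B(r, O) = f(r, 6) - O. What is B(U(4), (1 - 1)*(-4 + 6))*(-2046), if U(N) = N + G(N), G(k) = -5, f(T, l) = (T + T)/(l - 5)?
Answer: 4092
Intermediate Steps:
f(T, l) = 2*T/(-5 + l) (f(T, l) = (2*T)/(-5 + l) = 2*T/(-5 + l))
U(N) = -5 + N (U(N) = N - 5 = -5 + N)
B(r, O) = -O + 2*r (B(r, O) = 2*r/(-5 + 6) - O = 2*r/1 - O = 2*r*1 - O = 2*r - O = -O + 2*r)
B(U(4), (1 - 1)*(-4 + 6))*(-2046) = (-(1 - 1)*(-4 + 6) + 2*(-5 + 4))*(-2046) = (-0*2 + 2*(-1))*(-2046) = (-1*0 - 2)*(-2046) = (0 - 2)*(-2046) = -2*(-2046) = 4092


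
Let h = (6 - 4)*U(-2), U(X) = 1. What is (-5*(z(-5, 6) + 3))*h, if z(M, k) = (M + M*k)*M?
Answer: -1780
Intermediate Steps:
h = 2 (h = (6 - 4)*1 = 2*1 = 2)
z(M, k) = M*(M + M*k)
(-5*(z(-5, 6) + 3))*h = -5*((-5)²*(1 + 6) + 3)*2 = -5*(25*7 + 3)*2 = -5*(175 + 3)*2 = -5*178*2 = -890*2 = -1780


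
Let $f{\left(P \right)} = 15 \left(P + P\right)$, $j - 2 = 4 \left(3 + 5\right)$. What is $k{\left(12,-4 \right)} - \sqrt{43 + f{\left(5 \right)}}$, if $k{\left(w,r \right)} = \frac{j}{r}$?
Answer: $- \frac{17}{2} - \sqrt{193} \approx -22.392$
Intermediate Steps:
$j = 34$ ($j = 2 + 4 \left(3 + 5\right) = 2 + 4 \cdot 8 = 2 + 32 = 34$)
$f{\left(P \right)} = 30 P$ ($f{\left(P \right)} = 15 \cdot 2 P = 30 P$)
$k{\left(w,r \right)} = \frac{34}{r}$
$k{\left(12,-4 \right)} - \sqrt{43 + f{\left(5 \right)}} = \frac{34}{-4} - \sqrt{43 + 30 \cdot 5} = 34 \left(- \frac{1}{4}\right) - \sqrt{43 + 150} = - \frac{17}{2} - \sqrt{193}$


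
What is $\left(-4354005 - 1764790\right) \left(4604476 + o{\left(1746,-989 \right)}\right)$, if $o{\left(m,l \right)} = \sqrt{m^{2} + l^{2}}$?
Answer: $-28173844726420 - 104019515 \sqrt{13933} \approx -2.8186 \cdot 10^{13}$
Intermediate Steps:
$o{\left(m,l \right)} = \sqrt{l^{2} + m^{2}}$
$\left(-4354005 - 1764790\right) \left(4604476 + o{\left(1746,-989 \right)}\right) = \left(-4354005 - 1764790\right) \left(4604476 + \sqrt{\left(-989\right)^{2} + 1746^{2}}\right) = - 6118795 \left(4604476 + \sqrt{978121 + 3048516}\right) = - 6118795 \left(4604476 + \sqrt{4026637}\right) = - 6118795 \left(4604476 + 17 \sqrt{13933}\right) = -28173844726420 - 104019515 \sqrt{13933}$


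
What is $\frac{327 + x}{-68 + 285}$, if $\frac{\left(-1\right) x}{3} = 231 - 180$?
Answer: $\frac{174}{217} \approx 0.80184$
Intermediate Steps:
$x = -153$ ($x = - 3 \left(231 - 180\right) = \left(-3\right) 51 = -153$)
$\frac{327 + x}{-68 + 285} = \frac{327 - 153}{-68 + 285} = \frac{174}{217}$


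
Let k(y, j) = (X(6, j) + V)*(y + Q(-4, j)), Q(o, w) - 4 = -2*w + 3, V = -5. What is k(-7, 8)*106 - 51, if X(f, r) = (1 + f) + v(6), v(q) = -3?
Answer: 1645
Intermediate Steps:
X(f, r) = -2 + f (X(f, r) = (1 + f) - 3 = -2 + f)
Q(o, w) = 7 - 2*w (Q(o, w) = 4 + (-2*w + 3) = 4 + (3 - 2*w) = 7 - 2*w)
k(y, j) = -7 - y + 2*j (k(y, j) = ((-2 + 6) - 5)*(y + (7 - 2*j)) = (4 - 5)*(7 + y - 2*j) = -(7 + y - 2*j) = -7 - y + 2*j)
k(-7, 8)*106 - 51 = (-7 - 1*(-7) + 2*8)*106 - 51 = (-7 + 7 + 16)*106 - 51 = 16*106 - 51 = 1696 - 51 = 1645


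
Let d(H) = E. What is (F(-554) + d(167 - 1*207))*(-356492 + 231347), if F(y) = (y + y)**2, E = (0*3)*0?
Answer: -153636011280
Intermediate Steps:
E = 0 (E = 0*0 = 0)
F(y) = 4*y**2 (F(y) = (2*y)**2 = 4*y**2)
d(H) = 0
(F(-554) + d(167 - 1*207))*(-356492 + 231347) = (4*(-554)**2 + 0)*(-356492 + 231347) = (4*306916 + 0)*(-125145) = (1227664 + 0)*(-125145) = 1227664*(-125145) = -153636011280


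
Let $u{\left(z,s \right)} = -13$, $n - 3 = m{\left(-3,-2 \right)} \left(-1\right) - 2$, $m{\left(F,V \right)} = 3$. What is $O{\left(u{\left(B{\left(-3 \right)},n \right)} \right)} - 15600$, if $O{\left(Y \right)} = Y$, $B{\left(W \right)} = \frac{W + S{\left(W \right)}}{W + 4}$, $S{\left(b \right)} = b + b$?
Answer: $-15613$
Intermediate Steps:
$S{\left(b \right)} = 2 b$
$B{\left(W \right)} = \frac{3 W}{4 + W}$ ($B{\left(W \right)} = \frac{W + 2 W}{W + 4} = \frac{3 W}{4 + W}$)
$n = -2$ ($n = 3 + \left(3 \left(-1\right) - 2\right) = 3 - 5 = -2$)
$O{\left(u{\left(B{\left(-3 \right)},n \right)} \right)} - 15600 = -13 - 15600 = -15613$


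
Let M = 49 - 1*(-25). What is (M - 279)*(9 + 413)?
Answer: -86510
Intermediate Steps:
M = 74 (M = 49 + 25 = 74)
(M - 279)*(9 + 413) = (74 - 279)*(9 + 413) = -205*422 = -86510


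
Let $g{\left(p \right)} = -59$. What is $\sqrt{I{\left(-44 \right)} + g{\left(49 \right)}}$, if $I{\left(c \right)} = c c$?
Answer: $\sqrt{1877} \approx 43.324$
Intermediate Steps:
$I{\left(c \right)} = c^{2}$
$\sqrt{I{\left(-44 \right)} + g{\left(49 \right)}} = \sqrt{\left(-44\right)^{2} - 59} = \sqrt{1936 - 59} = \sqrt{1877}$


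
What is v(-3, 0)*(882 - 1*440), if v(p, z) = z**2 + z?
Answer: 0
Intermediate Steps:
v(p, z) = z + z**2
v(-3, 0)*(882 - 1*440) = (0*(1 + 0))*(882 - 1*440) = (0*1)*(882 - 440) = 0*442 = 0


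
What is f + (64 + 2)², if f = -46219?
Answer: -41863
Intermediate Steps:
f + (64 + 2)² = -46219 + (64 + 2)² = -46219 + 66² = -46219 + 4356 = -41863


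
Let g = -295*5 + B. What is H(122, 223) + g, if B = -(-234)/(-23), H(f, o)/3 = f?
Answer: -25741/23 ≈ -1119.2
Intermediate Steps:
H(f, o) = 3*f
B = -234/23 (B = -(-234)*(-1)/23 = -6*39/23 = -234/23 ≈ -10.174)
g = -34159/23 (g = -295*5 - 234/23 = -1475 - 234/23 = -34159/23 ≈ -1485.2)
H(122, 223) + g = 3*122 - 34159/23 = 366 - 34159/23 = -25741/23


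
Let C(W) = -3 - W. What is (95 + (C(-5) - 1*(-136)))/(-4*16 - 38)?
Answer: -233/102 ≈ -2.2843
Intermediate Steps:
(95 + (C(-5) - 1*(-136)))/(-4*16 - 38) = (95 + ((-3 - 1*(-5)) - 1*(-136)))/(-4*16 - 38) = (95 + ((-3 + 5) + 136))/(-64 - 38) = (95 + (2 + 136))/(-102) = (95 + 138)*(-1/102) = 233*(-1/102) = -233/102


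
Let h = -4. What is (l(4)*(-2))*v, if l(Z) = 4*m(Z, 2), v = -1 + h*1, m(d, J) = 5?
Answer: 200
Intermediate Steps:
v = -5 (v = -1 - 4*1 = -1 - 4 = -5)
l(Z) = 20 (l(Z) = 4*5 = 20)
(l(4)*(-2))*v = (20*(-2))*(-5) = -40*(-5) = 200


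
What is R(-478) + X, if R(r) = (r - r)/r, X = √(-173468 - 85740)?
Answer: 2*I*√64802 ≈ 509.12*I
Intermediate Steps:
X = 2*I*√64802 (X = √(-259208) = 2*I*√64802 ≈ 509.12*I)
R(r) = 0 (R(r) = 0/r = 0)
R(-478) + X = 0 + 2*I*√64802 = 2*I*√64802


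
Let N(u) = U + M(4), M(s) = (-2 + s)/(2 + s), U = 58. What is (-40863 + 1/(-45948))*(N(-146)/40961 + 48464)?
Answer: -11181702531605486875/5646228084 ≈ -1.9804e+9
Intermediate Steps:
M(s) = (-2 + s)/(2 + s)
N(u) = 175/3 (N(u) = 58 + (-2 + 4)/(2 + 4) = 58 + 2/6 = 58 + (⅙)*2 = 58 + ⅓ = 175/3)
(-40863 + 1/(-45948))*(N(-146)/40961 + 48464) = (-40863 + 1/(-45948))*((175/3)/40961 + 48464) = (-40863 - 1/45948)*((175/3)*(1/40961) + 48464) = -1877573125*(175/122883 + 48464)/45948 = -1877573125/45948*5955401887/122883 = -11181702531605486875/5646228084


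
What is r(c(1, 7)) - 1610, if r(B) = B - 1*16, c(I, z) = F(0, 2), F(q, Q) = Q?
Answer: -1624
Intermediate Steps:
c(I, z) = 2
r(B) = -16 + B (r(B) = B - 16 = -16 + B)
r(c(1, 7)) - 1610 = (-16 + 2) - 1610 = -14 - 1610 = -1624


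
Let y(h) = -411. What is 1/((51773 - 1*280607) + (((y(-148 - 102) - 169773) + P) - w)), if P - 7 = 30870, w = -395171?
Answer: 1/27030 ≈ 3.6996e-5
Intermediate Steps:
P = 30877 (P = 7 + 30870 = 30877)
1/((51773 - 1*280607) + (((y(-148 - 102) - 169773) + P) - w)) = 1/((51773 - 1*280607) + (((-411 - 169773) + 30877) - 1*(-395171))) = 1/((51773 - 280607) + ((-170184 + 30877) + 395171)) = 1/(-228834 + (-139307 + 395171)) = 1/(-228834 + 255864) = 1/27030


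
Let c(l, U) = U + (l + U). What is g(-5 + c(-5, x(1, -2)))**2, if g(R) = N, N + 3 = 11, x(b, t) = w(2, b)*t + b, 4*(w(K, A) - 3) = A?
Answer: 64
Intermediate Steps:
w(K, A) = 3 + A/4
x(b, t) = b + t*(3 + b/4) (x(b, t) = (3 + b/4)*t + b = t*(3 + b/4) + b = b + t*(3 + b/4))
c(l, U) = l + 2*U (c(l, U) = U + (U + l) = l + 2*U)
N = 8 (N = -3 + 11 = 8)
g(R) = 8
g(-5 + c(-5, x(1, -2)))**2 = 8**2 = 64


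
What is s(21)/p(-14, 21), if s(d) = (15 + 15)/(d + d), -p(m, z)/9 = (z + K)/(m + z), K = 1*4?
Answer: -1/45 ≈ -0.022222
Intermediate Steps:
K = 4
p(m, z) = -9*(4 + z)/(m + z) (p(m, z) = -9*(z + 4)/(m + z) = -9*(4 + z)/(m + z))
s(d) = 15/d (s(d) = 30/((2*d)) = 30*(1/(2*d)) = 15/d)
s(21)/p(-14, 21) = (15/21)/((9*(-4 - 1*21)/(-14 + 21))) = (15*(1/21))/((9*(-4 - 21)/7)) = 5/(7*((9*(1/7)*(-25)))) = 5/(7*(-225/7)) = (5/7)*(-7/225) = -1/45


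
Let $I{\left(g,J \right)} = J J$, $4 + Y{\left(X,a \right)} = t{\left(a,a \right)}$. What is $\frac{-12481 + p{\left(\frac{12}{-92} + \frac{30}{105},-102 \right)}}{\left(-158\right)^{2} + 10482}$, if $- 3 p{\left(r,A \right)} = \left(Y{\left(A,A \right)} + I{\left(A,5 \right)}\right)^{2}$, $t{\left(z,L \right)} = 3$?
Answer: $- \frac{12673}{35446} \approx -0.35753$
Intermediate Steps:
$Y{\left(X,a \right)} = -1$ ($Y{\left(X,a \right)} = -4 + 3 = -1$)
$I{\left(g,J \right)} = J^{2}$
$p{\left(r,A \right)} = -192$ ($p{\left(r,A \right)} = - \frac{\left(-1 + 5^{2}\right)^{2}}{3} = - \frac{\left(-1 + 25\right)^{2}}{3} = - \frac{24^{2}}{3} = \left(- \frac{1}{3}\right) 576 = -192$)
$\frac{-12481 + p{\left(\frac{12}{-92} + \frac{30}{105},-102 \right)}}{\left(-158\right)^{2} + 10482} = \frac{-12481 - 192}{\left(-158\right)^{2} + 10482} = - \frac{12673}{24964 + 10482} = - \frac{12673}{35446}$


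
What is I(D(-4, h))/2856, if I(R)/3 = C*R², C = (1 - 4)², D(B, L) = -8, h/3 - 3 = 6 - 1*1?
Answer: 72/119 ≈ 0.60504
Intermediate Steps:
h = 24 (h = 9 + 3*(6 - 1*1) = 9 + 3*(6 - 1) = 9 + 3*5 = 9 + 15 = 24)
C = 9 (C = (-3)² = 9)
I(R) = 27*R² (I(R) = 3*(9*R²) = 27*R²)
I(D(-4, h))/2856 = (27*(-8)²)/2856 = (27*64)*(1/2856) = 1728*(1/2856) = 72/119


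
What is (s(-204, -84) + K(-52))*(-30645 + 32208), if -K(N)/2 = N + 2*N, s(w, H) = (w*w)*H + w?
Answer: -5463679068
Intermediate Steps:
s(w, H) = w + H*w**2 (s(w, H) = w**2*H + w = H*w**2 + w = w + H*w**2)
K(N) = -6*N (K(N) = -2*(N + 2*N) = -6*N)
(s(-204, -84) + K(-52))*(-30645 + 32208) = (-204*(1 - 84*(-204)) - 6*(-52))*(-30645 + 32208) = (-204*(1 + 17136) + 312)*1563 = (-204*17137 + 312)*1563 = (-3495948 + 312)*1563 = -3495636*1563 = -5463679068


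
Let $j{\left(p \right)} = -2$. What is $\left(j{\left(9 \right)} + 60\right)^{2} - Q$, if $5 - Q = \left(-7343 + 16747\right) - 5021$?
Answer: $7742$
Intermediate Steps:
$Q = -4378$ ($Q = 5 - \left(\left(-7343 + 16747\right) - 5021\right) = 5 - \left(9404 - 5021\right) = 5 - 4383 = -4378$)
$\left(j{\left(9 \right)} + 60\right)^{2} - Q = \left(-2 + 60\right)^{2} - -4378 = 58^{2} + 4378 = 3364 + 4378 = 7742$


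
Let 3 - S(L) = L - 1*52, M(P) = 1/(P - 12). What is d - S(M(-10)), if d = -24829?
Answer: -547449/22 ≈ -24884.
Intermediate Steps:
M(P) = 1/(-12 + P)
S(L) = 55 - L (S(L) = 3 - (L - 1*52) = 3 - (L - 52) = 3 - (-52 + L) = 3 + (52 - L) = 55 - L)
d - S(M(-10)) = -24829 - (55 - 1/(-12 - 10)) = -24829 - (55 - 1/(-22)) = -24829 - (55 - 1*(-1/22)) = -24829 - (55 + 1/22) = -24829 - 1*1211/22 = -24829 - 1211/22 = -547449/22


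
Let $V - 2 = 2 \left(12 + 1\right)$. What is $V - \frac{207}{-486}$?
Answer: $\frac{1535}{54} \approx 28.426$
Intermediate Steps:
$V = 28$ ($V = 2 + 2 \left(12 + 1\right) = 2 + 2 \cdot 13 = 2 + 26 = 28$)
$V - \frac{207}{-486} = 28 - \frac{207}{-486} = 28 - 207 \left(- \frac{1}{486}\right) = 28 - - \frac{23}{54} = 28 + \frac{23}{54} = \frac{1535}{54}$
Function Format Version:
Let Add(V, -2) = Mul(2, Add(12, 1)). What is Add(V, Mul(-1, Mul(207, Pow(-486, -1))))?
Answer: Rational(1535, 54) ≈ 28.426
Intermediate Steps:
V = 28 (V = Add(2, Mul(2, Add(12, 1))) = Add(2, Mul(2, 13)) = Add(2, 26) = 28)
Add(V, Mul(-1, Mul(207, Pow(-486, -1)))) = Add(28, Mul(-1, Mul(207, Pow(-486, -1)))) = Add(28, Mul(-1, Mul(207, Rational(-1, 486)))) = Add(28, Mul(-1, Rational(-23, 54))) = Add(28, Rational(23, 54)) = Rational(1535, 54)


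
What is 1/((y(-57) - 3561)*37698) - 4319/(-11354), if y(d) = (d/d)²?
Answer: 41402204669/108840157680 ≈ 0.38039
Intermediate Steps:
y(d) = 1 (y(d) = 1² = 1)
1/((y(-57) - 3561)*37698) - 4319/(-11354) = 1/((1 - 3561)*37698) - 4319/(-11354) = (1/37698)/(-3560) - 4319*(-1/11354) = -1/3560*1/37698 + 617/1622 = -1/134204880 + 617/1622 = 41402204669/108840157680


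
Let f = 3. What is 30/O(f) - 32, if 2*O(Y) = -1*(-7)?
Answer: -164/7 ≈ -23.429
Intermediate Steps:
O(Y) = 7/2 (O(Y) = (-1*(-7))/2 = (½)*7 = 7/2)
30/O(f) - 32 = 30/(7/2) - 32 = 30*(2/7) - 32 = 60/7 - 32 = -164/7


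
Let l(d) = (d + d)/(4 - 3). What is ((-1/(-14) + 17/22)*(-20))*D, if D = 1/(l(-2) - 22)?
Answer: 50/77 ≈ 0.64935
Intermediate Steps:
l(d) = 2*d (l(d) = (2*d)/1 = (2*d)*1 = 2*d)
D = -1/26 (D = 1/(2*(-2) - 22) = 1/(-4 - 22) = 1/(-26) = -1/26 ≈ -0.038462)
((-1/(-14) + 17/22)*(-20))*D = ((-1/(-14) + 17/22)*(-20))*(-1/26) = ((-1*(-1/14) + 17*(1/22))*(-20))*(-1/26) = ((1/14 + 17/22)*(-20))*(-1/26) = ((65/77)*(-20))*(-1/26) = -1300/77*(-1/26) = 50/77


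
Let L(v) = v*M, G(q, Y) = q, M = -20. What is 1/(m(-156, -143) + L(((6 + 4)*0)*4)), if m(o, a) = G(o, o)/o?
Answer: 1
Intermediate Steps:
m(o, a) = 1 (m(o, a) = o/o = 1)
L(v) = -20*v (L(v) = v*(-20) = -20*v)
1/(m(-156, -143) + L(((6 + 4)*0)*4)) = 1/(1 - 20*(6 + 4)*0*4) = 1/(1 - 20*10*0*4) = 1/(1 - 0*4) = 1/(1 - 20*0) = 1/(1 + 0) = 1/1 = 1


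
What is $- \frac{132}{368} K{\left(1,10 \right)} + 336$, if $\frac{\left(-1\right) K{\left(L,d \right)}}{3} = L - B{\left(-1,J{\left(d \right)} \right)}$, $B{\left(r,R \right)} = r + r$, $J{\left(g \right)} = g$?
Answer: $\frac{31209}{92} \approx 339.23$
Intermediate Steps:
$B{\left(r,R \right)} = 2 r$
$K{\left(L,d \right)} = -6 - 3 L$ ($K{\left(L,d \right)} = - 3 \left(L - 2 \left(-1\right)\right) = - 3 \left(L - -2\right) = - 3 \left(L + 2\right) = - 3 \left(2 + L\right) = -6 - 3 L$)
$- \frac{132}{368} K{\left(1,10 \right)} + 336 = - \frac{132}{368} \left(-6 - 3\right) + 336 = \left(-132\right) \frac{1}{368} \left(-6 - 3\right) + 336 = \left(- \frac{33}{92}\right) \left(-9\right) + 336 = \frac{297}{92} + 336 = \frac{31209}{92}$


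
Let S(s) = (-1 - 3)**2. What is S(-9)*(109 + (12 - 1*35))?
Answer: 1376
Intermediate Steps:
S(s) = 16 (S(s) = (-4)**2 = 16)
S(-9)*(109 + (12 - 1*35)) = 16*(109 + (12 - 1*35)) = 16*(109 + (12 - 35)) = 16*(109 - 23) = 16*86 = 1376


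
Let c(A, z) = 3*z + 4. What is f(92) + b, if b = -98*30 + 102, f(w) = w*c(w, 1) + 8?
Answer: -2186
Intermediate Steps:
c(A, z) = 4 + 3*z
f(w) = 8 + 7*w (f(w) = w*(4 + 3*1) + 8 = w*(4 + 3) + 8 = w*7 + 8 = 7*w + 8 = 8 + 7*w)
b = -2838 (b = -2940 + 102 = -2838)
f(92) + b = (8 + 7*92) - 2838 = (8 + 644) - 2838 = 652 - 2838 = -2186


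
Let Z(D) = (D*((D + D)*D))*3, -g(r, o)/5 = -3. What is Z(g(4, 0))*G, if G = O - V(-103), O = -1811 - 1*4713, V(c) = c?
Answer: -130025250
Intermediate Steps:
g(r, o) = 15 (g(r, o) = -5*(-3) = 15)
O = -6524 (O = -1811 - 4713 = -6524)
G = -6421 (G = -6524 - 1*(-103) = -6524 + 103 = -6421)
Z(D) = 6*D³ (Z(D) = (D*((2*D)*D))*3 = (D*(2*D²))*3 = (2*D³)*3 = 6*D³)
Z(g(4, 0))*G = (6*15³)*(-6421) = (6*3375)*(-6421) = 20250*(-6421) = -130025250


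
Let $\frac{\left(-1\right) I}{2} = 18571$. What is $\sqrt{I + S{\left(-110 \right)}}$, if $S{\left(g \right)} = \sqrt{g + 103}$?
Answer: $\sqrt{-37142 + i \sqrt{7}} \approx 0.0069 + 192.72 i$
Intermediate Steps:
$I = -37142$ ($I = \left(-2\right) 18571 = -37142$)
$S{\left(g \right)} = \sqrt{103 + g}$
$\sqrt{I + S{\left(-110 \right)}} = \sqrt{-37142 + \sqrt{103 - 110}} = \sqrt{-37142 + \sqrt{-7}} = \sqrt{-37142 + i \sqrt{7}}$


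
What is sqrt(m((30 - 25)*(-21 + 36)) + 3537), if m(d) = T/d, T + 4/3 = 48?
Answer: sqrt(795965)/15 ≈ 59.478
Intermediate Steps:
T = 140/3 (T = -4/3 + 48 = 140/3 ≈ 46.667)
m(d) = 140/(3*d)
sqrt(m((30 - 25)*(-21 + 36)) + 3537) = sqrt(140/(3*(((30 - 25)*(-21 + 36)))) + 3537) = sqrt(140/(3*((5*15))) + 3537) = sqrt((140/3)/75 + 3537) = sqrt((140/3)*(1/75) + 3537) = sqrt(28/45 + 3537) = sqrt(159193/45) = sqrt(795965)/15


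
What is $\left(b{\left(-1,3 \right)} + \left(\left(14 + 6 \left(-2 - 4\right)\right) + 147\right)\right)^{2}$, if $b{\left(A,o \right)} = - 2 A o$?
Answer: $17161$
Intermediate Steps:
$b{\left(A,o \right)} = - 2 A o$
$\left(b{\left(-1,3 \right)} + \left(\left(14 + 6 \left(-2 - 4\right)\right) + 147\right)\right)^{2} = \left(\left(-2\right) \left(-1\right) 3 + \left(\left(14 + 6 \left(-2 - 4\right)\right) + 147\right)\right)^{2} = \left(6 + \left(\left(14 + 6 \left(-6\right)\right) + 147\right)\right)^{2} = \left(6 + \left(\left(14 - 36\right) + 147\right)\right)^{2} = \left(6 + \left(-22 + 147\right)\right)^{2} = \left(6 + 125\right)^{2} = 131^{2} = 17161$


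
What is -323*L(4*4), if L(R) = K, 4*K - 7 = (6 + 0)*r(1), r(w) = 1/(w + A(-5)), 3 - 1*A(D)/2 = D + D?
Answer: -20995/36 ≈ -583.19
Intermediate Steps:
A(D) = 6 - 4*D (A(D) = 6 - 2*(D + D) = 6 - 4*D)
r(w) = 1/(26 + w) (r(w) = 1/(w + (6 - 4*(-5))) = 1/(w + (6 + 20)) = 1/(w + 26) = 1/(26 + w))
K = 65/36 (K = 7/4 + ((6 + 0)/(26 + 1))/4 = 7/4 + (6/27)/4 = 7/4 + (6*(1/27))/4 = 7/4 + (¼)*(2/9) = 7/4 + 1/18 = 65/36 ≈ 1.8056)
L(R) = 65/36
-323*L(4*4) = -323*65/36 = -20995/36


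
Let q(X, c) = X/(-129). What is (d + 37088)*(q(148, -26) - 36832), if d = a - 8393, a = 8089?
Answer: -174778293184/129 ≈ -1.3549e+9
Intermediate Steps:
q(X, c) = -X/129 (q(X, c) = X*(-1/129) = -X/129)
d = -304 (d = 8089 - 8393 = -304)
(d + 37088)*(q(148, -26) - 36832) = (-304 + 37088)*(-1/129*148 - 36832) = 36784*(-148/129 - 36832) = 36784*(-4751476/129) = -174778293184/129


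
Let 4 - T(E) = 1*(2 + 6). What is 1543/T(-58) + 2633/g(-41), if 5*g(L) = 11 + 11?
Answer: 9357/44 ≈ 212.66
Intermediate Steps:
g(L) = 22/5 (g(L) = (11 + 11)/5 = (⅕)*22 = 22/5)
T(E) = -4 (T(E) = 4 - (2 + 6) = 4 - 8 = -4)
1543/T(-58) + 2633/g(-41) = 1543/(-4) + 2633/(22/5) = 1543*(-¼) + 2633*(5/22) = -1543/4 + 13165/22 = 9357/44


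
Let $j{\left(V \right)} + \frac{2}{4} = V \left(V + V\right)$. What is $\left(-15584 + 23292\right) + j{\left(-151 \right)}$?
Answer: $\frac{106619}{2} \approx 53310.0$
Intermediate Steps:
$j{\left(V \right)} = - \frac{1}{2} + 2 V^{2}$ ($j{\left(V \right)} = - \frac{1}{2} + V \left(V + V\right) = - \frac{1}{2} + V 2 V = - \frac{1}{2} + 2 V^{2}$)
$\left(-15584 + 23292\right) + j{\left(-151 \right)} = \left(-15584 + 23292\right) - \left(\frac{1}{2} - 2 \left(-151\right)^{2}\right) = 7708 + \left(- \frac{1}{2} + 2 \cdot 22801\right) = 7708 + \left(- \frac{1}{2} + 45602\right) = 7708 + \frac{91203}{2} = \frac{106619}{2}$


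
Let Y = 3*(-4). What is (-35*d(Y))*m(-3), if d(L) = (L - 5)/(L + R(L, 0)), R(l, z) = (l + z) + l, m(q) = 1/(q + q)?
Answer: 595/216 ≈ 2.7546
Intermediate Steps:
m(q) = 1/(2*q)
Y = -12
R(l, z) = z + 2*l
d(L) = (-5 + L)/(3*L) (d(L) = (L - 5)/(L + (0 + 2*L)) = (-5 + L)/(L + 2*L) = (-5 + L)/((3*L)) = (-5 + L)*(1/(3*L)) = (-5 + L)/(3*L))
(-35*d(Y))*m(-3) = (-35*(-5 - 12)/(3*(-12)))*((½)/(-3)) = (-35*(-1)*(-17)/(3*12))*((½)*(-⅓)) = -35*17/36*(-⅙) = -595/36*(-⅙) = 595/216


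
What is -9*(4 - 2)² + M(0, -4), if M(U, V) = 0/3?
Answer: -36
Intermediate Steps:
M(U, V) = 0 (M(U, V) = 0*(⅓) = 0)
-9*(4 - 2)² + M(0, -4) = -9*(4 - 2)² + 0 = -9*2² + 0 = -9*4 + 0 = -36 + 0 = -36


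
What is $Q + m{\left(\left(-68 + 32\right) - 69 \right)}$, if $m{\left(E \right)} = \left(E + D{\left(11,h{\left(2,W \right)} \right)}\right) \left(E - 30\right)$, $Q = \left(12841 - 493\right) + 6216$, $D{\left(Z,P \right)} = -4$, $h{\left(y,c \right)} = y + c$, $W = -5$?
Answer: $33279$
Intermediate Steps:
$h{\left(y,c \right)} = c + y$
$Q = 18564$ ($Q = 12348 + 6216 = 18564$)
$m{\left(E \right)} = \left(-30 + E\right) \left(-4 + E\right)$ ($m{\left(E \right)} = \left(E - 4\right) \left(E - 30\right) = \left(-4 + E\right) \left(-30 + E\right) = \left(-30 + E\right) \left(-4 + E\right)$)
$Q + m{\left(\left(-68 + 32\right) - 69 \right)} = 18564 + \left(120 + \left(\left(-68 + 32\right) - 69\right)^{2} - 34 \left(\left(-68 + 32\right) - 69\right)\right) = 18564 + \left(120 + \left(-36 - 69\right)^{2} - 34 \left(-36 - 69\right)\right) = 18564 + \left(120 + \left(-105\right)^{2} - -3570\right) = 18564 + \left(120 + 11025 + 3570\right) = 18564 + 14715 = 33279$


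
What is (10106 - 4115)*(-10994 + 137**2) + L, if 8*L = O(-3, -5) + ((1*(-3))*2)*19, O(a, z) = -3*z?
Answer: 372640101/8 ≈ 4.6580e+7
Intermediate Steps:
L = -99/8 (L = (-3*(-5) + ((1*(-3))*2)*19)/8 = (15 - 3*2*19)/8 = (15 - 6*19)/8 = (15 - 114)/8 = (1/8)*(-99) = -99/8 ≈ -12.375)
(10106 - 4115)*(-10994 + 137**2) + L = (10106 - 4115)*(-10994 + 137**2) - 99/8 = 5991*(-10994 + 18769) - 99/8 = 5991*7775 - 99/8 = 46580025 - 99/8 = 372640101/8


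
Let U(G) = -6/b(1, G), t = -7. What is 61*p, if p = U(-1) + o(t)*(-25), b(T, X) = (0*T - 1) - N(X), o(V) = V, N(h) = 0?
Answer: 11041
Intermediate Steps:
b(T, X) = -1 (b(T, X) = (0*T - 1) - 1*0 = (0 - 1) + 0 = -1 + 0 = -1)
U(G) = 6 (U(G) = -6/(-1) = -6*(-1) = 6)
p = 181 (p = 6 - 7*(-25) = 6 + 175 = 181)
61*p = 61*181 = 11041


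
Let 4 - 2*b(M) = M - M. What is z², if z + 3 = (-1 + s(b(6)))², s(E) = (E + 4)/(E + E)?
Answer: 121/16 ≈ 7.5625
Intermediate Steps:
b(M) = 2 (b(M) = 2 - (M - M)/2 = 2 - ½*0 = 2 + 0 = 2)
s(E) = (4 + E)/(2*E) (s(E) = (4 + E)/((2*E)) = (4 + E)*(1/(2*E)) = (4 + E)/(2*E))
z = -11/4 (z = -3 + (-1 + (½)*(4 + 2)/2)² = -3 + (-1 + (½)*(½)*6)² = -3 + (-1 + 3/2)² = -3 + (½)² = -3 + ¼ = -11/4 ≈ -2.7500)
z² = (-11/4)² = 121/16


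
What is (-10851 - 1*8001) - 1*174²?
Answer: -49128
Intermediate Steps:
(-10851 - 1*8001) - 1*174² = (-10851 - 8001) - 1*30276 = -18852 - 30276 = -49128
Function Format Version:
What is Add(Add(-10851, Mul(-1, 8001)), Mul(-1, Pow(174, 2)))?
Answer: -49128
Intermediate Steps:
Add(Add(-10851, Mul(-1, 8001)), Mul(-1, Pow(174, 2))) = Add(Add(-10851, -8001), Mul(-1, 30276)) = Add(-18852, -30276) = -49128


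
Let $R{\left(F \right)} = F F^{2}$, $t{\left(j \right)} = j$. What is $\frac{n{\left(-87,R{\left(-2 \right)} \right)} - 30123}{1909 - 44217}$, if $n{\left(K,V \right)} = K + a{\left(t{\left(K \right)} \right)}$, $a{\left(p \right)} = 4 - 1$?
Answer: $\frac{30207}{42308} \approx 0.71398$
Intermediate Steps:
$a{\left(p \right)} = 3$ ($a{\left(p \right)} = 4 - 1 = 3$)
$R{\left(F \right)} = F^{3}$
$n{\left(K,V \right)} = 3 + K$ ($n{\left(K,V \right)} = K + 3 = 3 + K$)
$\frac{n{\left(-87,R{\left(-2 \right)} \right)} - 30123}{1909 - 44217} = \frac{\left(3 - 87\right) - 30123}{1909 - 44217} = \frac{-84 - 30123}{-42308} = \left(-30207\right) \left(- \frac{1}{42308}\right) = \frac{30207}{42308}$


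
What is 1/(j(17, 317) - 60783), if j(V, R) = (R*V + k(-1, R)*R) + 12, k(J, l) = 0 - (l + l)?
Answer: -1/256360 ≈ -3.9008e-6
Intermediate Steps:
k(J, l) = -2*l (k(J, l) = 0 - 2*l = -2*l)
j(V, R) = 12 - 2*R² + R*V (j(V, R) = (R*V + (-2*R)*R) + 12 = (R*V - 2*R²) + 12 = (-2*R² + R*V) + 12 = 12 - 2*R² + R*V)
1/(j(17, 317) - 60783) = 1/((12 - 2*317² + 317*17) - 60783) = 1/((12 - 2*100489 + 5389) - 60783) = 1/((12 - 200978 + 5389) - 60783) = 1/(-195577 - 60783) = 1/(-256360) = -1/256360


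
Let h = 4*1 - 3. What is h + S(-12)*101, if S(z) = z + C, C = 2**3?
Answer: -403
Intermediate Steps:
C = 8
S(z) = 8 + z (S(z) = z + 8 = 8 + z)
h = 1 (h = 4 - 3 = 1)
h + S(-12)*101 = 1 + (8 - 12)*101 = 1 - 4*101 = 1 - 404 = -403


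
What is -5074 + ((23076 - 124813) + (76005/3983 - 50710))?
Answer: -627330138/3983 ≈ -1.5750e+5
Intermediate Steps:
-5074 + ((23076 - 124813) + (76005/3983 - 50710)) = -5074 + (-101737 + (76005*(1/3983) - 50710)) = -5074 + (-101737 + (76005/3983 - 50710)) = -5074 + (-101737 - 201901925/3983) = -5074 - 607120396/3983 = -627330138/3983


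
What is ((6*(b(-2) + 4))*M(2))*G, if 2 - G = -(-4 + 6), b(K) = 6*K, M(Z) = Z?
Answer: -384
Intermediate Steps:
G = 4 (G = 2 - (-1)*(-4 + 6) = 2 - (-1)*2 = 2 - 1*(-2) = 2 + 2 = 4)
((6*(b(-2) + 4))*M(2))*G = ((6*(6*(-2) + 4))*2)*4 = ((6*(-12 + 4))*2)*4 = ((6*(-8))*2)*4 = -48*2*4 = -96*4 = -384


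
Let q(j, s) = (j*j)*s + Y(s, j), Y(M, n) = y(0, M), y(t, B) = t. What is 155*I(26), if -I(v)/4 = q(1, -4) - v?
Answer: 18600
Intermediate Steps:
Y(M, n) = 0
q(j, s) = s*j² (q(j, s) = (j*j)*s + 0 = j²*s + 0 = s*j² + 0 = s*j²)
I(v) = 16 + 4*v (I(v) = -4*(-4*1² - v) = -4*(-4*1 - v) = -4*(-4 - v) = 16 + 4*v)
155*I(26) = 155*(16 + 4*26) = 155*(16 + 104) = 155*120 = 18600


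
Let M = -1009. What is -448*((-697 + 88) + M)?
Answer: 724864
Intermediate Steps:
-448*((-697 + 88) + M) = -448*((-697 + 88) - 1009) = -448*(-609 - 1009) = -448*(-1618) = 724864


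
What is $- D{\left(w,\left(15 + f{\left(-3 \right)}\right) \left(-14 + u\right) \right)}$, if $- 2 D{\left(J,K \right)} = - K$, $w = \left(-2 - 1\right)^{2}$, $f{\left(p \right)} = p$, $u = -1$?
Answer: $90$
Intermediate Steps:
$w = 9$ ($w = \left(-3\right)^{2} = 9$)
$D{\left(J,K \right)} = \frac{K}{2}$ ($D{\left(J,K \right)} = - \frac{\left(-1\right) K}{2} = \frac{K}{2}$)
$- D{\left(w,\left(15 + f{\left(-3 \right)}\right) \left(-14 + u\right) \right)} = - \frac{\left(15 - 3\right) \left(-14 - 1\right)}{2} = - \frac{12 \left(-15\right)}{2} = - \frac{-180}{2} = \left(-1\right) \left(-90\right) = 90$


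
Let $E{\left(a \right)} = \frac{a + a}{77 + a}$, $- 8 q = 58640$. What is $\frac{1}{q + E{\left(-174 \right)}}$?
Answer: $- \frac{97}{710662} \approx -0.00013649$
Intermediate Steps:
$q = -7330$ ($q = \left(- \frac{1}{8}\right) 58640 = -7330$)
$E{\left(a \right)} = \frac{2 a}{77 + a}$
$\frac{1}{q + E{\left(-174 \right)}} = \frac{1}{-7330 + 2 \left(-174\right) \frac{1}{77 - 174}} = \frac{1}{-7330 + 2 \left(-174\right) \frac{1}{-97}} = \frac{1}{-7330 + 2 \left(-174\right) \left(- \frac{1}{97}\right)} = \frac{1}{-7330 + \frac{348}{97}} = \frac{1}{- \frac{710662}{97}} = - \frac{97}{710662}$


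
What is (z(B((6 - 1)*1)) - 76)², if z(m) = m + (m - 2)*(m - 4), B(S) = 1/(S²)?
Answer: 1816805376/390625 ≈ 4651.0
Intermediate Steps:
B(S) = S⁻²
z(m) = m + (-4 + m)*(-2 + m) (z(m) = m + (-2 + m)*(-4 + m) = m + (-4 + m)*(-2 + m))
(z(B((6 - 1)*1)) - 76)² = ((8 + (((6 - 1)*1)⁻²)² - 5/(6 - 1)²) - 76)² = ((8 + ((5*1)⁻²)² - 5/(5*1)²) - 76)² = ((8 + (5⁻²)² - 5/5²) - 76)² = ((8 + (1/25)² - 5*1/25) - 76)² = ((8 + 1/625 - ⅕) - 76)² = (4876/625 - 76)² = (-42624/625)² = 1816805376/390625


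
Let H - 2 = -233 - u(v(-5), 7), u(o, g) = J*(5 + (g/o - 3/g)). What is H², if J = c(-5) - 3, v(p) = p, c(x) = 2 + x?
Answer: 55041561/1225 ≈ 44932.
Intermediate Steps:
J = -6 (J = (2 - 5) - 3 = -3 - 3 = -6)
u(o, g) = -30 + 18/g - 6*g/o (u(o, g) = -6*(5 + (g/o - 3/g)) = -6*(5 + (-3/g + g/o)) = -6*(5 - 3/g + g/o) = -30 + 18/g - 6*g/o)
H = -7419/35 (H = 2 + (-233 - (-30 + 18/7 - 6*7/(-5))) = 2 + (-233 - (-30 + 18*(⅐) - 6*7*(-⅕))) = 2 + (-233 - (-30 + 18/7 + 42/5)) = 2 + (-233 - 1*(-666/35)) = 2 + (-233 + 666/35) = 2 - 7489/35 = -7419/35 ≈ -211.97)
H² = (-7419/35)² = 55041561/1225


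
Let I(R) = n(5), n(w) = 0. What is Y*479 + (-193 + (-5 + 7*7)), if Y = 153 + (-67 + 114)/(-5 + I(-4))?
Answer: 343177/5 ≈ 68635.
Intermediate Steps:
I(R) = 0
Y = 718/5 (Y = 153 + (-67 + 114)/(-5 + 0) = 153 + 47/(-5) = 153 + 47*(-⅕) = 153 - 47/5 = 718/5 ≈ 143.60)
Y*479 + (-193 + (-5 + 7*7)) = (718/5)*479 + (-193 + (-5 + 7*7)) = 343922/5 + (-193 + (-5 + 49)) = 343922/5 + (-193 + 44) = 343922/5 - 149 = 343177/5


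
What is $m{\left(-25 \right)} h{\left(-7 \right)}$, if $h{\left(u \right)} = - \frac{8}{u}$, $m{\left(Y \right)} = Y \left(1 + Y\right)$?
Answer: $\frac{4800}{7} \approx 685.71$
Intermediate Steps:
$m{\left(-25 \right)} h{\left(-7 \right)} = - 25 \left(1 - 25\right) \left(- \frac{8}{-7}\right) = \left(-25\right) \left(-24\right) \left(\left(-8\right) \left(- \frac{1}{7}\right)\right) = 600 \cdot \frac{8}{7} = \frac{4800}{7}$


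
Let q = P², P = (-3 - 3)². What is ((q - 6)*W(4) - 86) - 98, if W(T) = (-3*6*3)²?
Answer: 3761456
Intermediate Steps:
P = 36 (P = (-6)² = 36)
W(T) = 2916 (W(T) = (-18*3)² = (-54)² = 2916)
q = 1296 (q = 36² = 1296)
((q - 6)*W(4) - 86) - 98 = ((1296 - 6)*2916 - 86) - 98 = (1290*2916 - 86) - 98 = (3761640 - 86) - 98 = 3761554 - 98 = 3761456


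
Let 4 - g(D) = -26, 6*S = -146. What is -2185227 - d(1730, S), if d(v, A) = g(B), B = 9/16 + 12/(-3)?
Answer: -2185257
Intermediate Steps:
S = -73/3 (S = (1/6)*(-146) = -73/3 ≈ -24.333)
B = -55/16 (B = 9*(1/16) + 12*(-1/3) = 9/16 - 4 = -55/16 ≈ -3.4375)
g(D) = 30 (g(D) = 4 - 1*(-26) = 4 + 26 = 30)
d(v, A) = 30
-2185227 - d(1730, S) = -2185227 - 1*30 = -2185227 - 30 = -2185257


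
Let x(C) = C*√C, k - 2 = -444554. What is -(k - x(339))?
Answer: 444552 + 339*√339 ≈ 4.5079e+5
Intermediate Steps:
k = -444552 (k = 2 - 444554 = -444552)
x(C) = C^(3/2)
-(k - x(339)) = -(-444552 - 339^(3/2)) = -(-444552 - 339*√339) = 444552 + 339*√339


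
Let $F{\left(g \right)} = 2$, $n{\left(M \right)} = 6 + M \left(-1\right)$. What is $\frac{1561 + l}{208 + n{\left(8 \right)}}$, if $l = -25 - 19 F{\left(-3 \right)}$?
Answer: $\frac{749}{103} \approx 7.2718$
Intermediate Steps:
$n{\left(M \right)} = 6 - M$
$l = -63$ ($l = -25 - 38 = -63$)
$\frac{1561 + l}{208 + n{\left(8 \right)}} = \frac{1561 - 63}{208 + \left(6 - 8\right)} = \frac{1498}{208 + \left(6 - 8\right)} = \frac{1498}{208 - 2} = \frac{1498}{206} = 1498 \cdot \frac{1}{206} = \frac{749}{103}$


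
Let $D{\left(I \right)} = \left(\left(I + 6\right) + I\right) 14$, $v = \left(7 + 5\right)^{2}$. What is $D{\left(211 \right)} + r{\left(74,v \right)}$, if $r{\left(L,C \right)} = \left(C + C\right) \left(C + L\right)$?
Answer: $68776$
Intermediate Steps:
$v = 144$ ($v = 12^{2} = 144$)
$D{\left(I \right)} = 84 + 28 I$ ($D{\left(I \right)} = \left(\left(6 + I\right) + I\right) 14 = \left(6 + 2 I\right) 14 = 84 + 28 I$)
$r{\left(L,C \right)} = 2 C \left(C + L\right)$
$D{\left(211 \right)} + r{\left(74,v \right)} = \left(84 + 28 \cdot 211\right) + 2 \cdot 144 \left(144 + 74\right) = \left(84 + 5908\right) + 2 \cdot 144 \cdot 218 = 5992 + 62784 = 68776$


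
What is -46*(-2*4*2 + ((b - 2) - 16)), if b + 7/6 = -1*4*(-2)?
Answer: 3749/3 ≈ 1249.7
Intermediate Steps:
b = 41/6 (b = -7/6 - 1*4*(-2) = -7/6 - 4*(-2) = -7/6 + 8 = 41/6 ≈ 6.8333)
-46*(-2*4*2 + ((b - 2) - 16)) = -46*(-2*4*2 + ((41/6 - 2) - 16)) = -46*(-8*2 + (29/6 - 16)) = -46*(-16 - 67/6) = -46*(-163/6) = 3749/3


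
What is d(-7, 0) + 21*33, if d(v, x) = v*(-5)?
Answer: 728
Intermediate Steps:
d(v, x) = -5*v
d(-7, 0) + 21*33 = -5*(-7) + 21*33 = 35 + 693 = 728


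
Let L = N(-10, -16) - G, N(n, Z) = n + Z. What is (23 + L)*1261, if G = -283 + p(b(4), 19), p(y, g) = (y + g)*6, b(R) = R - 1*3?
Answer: 201760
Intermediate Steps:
b(R) = -3 + R (b(R) = R - 3 = -3 + R)
p(y, g) = 6*g + 6*y (p(y, g) = (g + y)*6 = 6*g + 6*y)
N(n, Z) = Z + n
G = -163 (G = -283 + (6*19 + 6*(-3 + 4)) = -283 + (114 + 6*1) = -283 + (114 + 6) = -283 + 120 = -163)
L = 137 (L = (-16 - 10) - 1*(-163) = -26 + 163 = 137)
(23 + L)*1261 = (23 + 137)*1261 = 160*1261 = 201760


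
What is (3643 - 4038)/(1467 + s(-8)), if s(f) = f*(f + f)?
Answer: -79/319 ≈ -0.24765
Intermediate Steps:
s(f) = 2*f² (s(f) = f*(2*f) = 2*f²)
(3643 - 4038)/(1467 + s(-8)) = (3643 - 4038)/(1467 + 2*(-8)²) = -395/(1467 + 2*64) = -395/(1467 + 128) = -395/1595 = -395*1/1595 = -79/319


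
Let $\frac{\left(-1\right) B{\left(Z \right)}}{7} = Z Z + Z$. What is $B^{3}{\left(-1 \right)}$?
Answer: $0$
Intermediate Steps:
$B{\left(Z \right)} = - 7 Z - 7 Z^{2}$ ($B{\left(Z \right)} = - 7 \left(Z Z + Z\right) = - 7 \left(Z^{2} + Z\right) = - 7 \left(Z + Z^{2}\right) = - 7 Z - 7 Z^{2}$)
$B^{3}{\left(-1 \right)} = \left(\left(-7\right) \left(-1\right) \left(1 - 1\right)\right)^{3} = \left(\left(-7\right) \left(-1\right) 0\right)^{3} = 0^{3} = 0$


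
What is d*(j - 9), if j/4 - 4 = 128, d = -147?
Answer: -76293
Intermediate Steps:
j = 528 (j = 16 + 4*128 = 16 + 512 = 528)
d*(j - 9) = -147*(528 - 9) = -147*519 = -76293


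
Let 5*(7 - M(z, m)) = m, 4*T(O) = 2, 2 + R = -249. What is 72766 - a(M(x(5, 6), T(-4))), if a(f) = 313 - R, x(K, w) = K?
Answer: 72202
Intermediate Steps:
R = -251 (R = -2 - 249 = -251)
T(O) = 1/2 (T(O) = (1/4)*2 = 1/2)
M(z, m) = 7 - m/5
a(f) = 564 (a(f) = 313 - 1*(-251) = 313 + 251 = 564)
72766 - a(M(x(5, 6), T(-4))) = 72766 - 1*564 = 72766 - 564 = 72202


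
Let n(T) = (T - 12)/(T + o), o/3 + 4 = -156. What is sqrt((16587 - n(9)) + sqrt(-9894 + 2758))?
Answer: sqrt(408852806 + 98596*I*sqrt(446))/157 ≈ 128.79 + 0.32795*I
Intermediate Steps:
o = -480 (o = -12 + 3*(-156) = -12 - 468 = -480)
n(T) = (-12 + T)/(-480 + T) (n(T) = (T - 12)/(T - 480) = (-12 + T)/(-480 + T))
sqrt((16587 - n(9)) + sqrt(-9894 + 2758)) = sqrt((16587 - (-12 + 9)/(-480 + 9)) + sqrt(-9894 + 2758)) = sqrt((16587 - (-3)/(-471)) + sqrt(-7136)) = sqrt((16587 - (-1)*(-3)/471) + 4*I*sqrt(446)) = sqrt((16587 - 1*1/157) + 4*I*sqrt(446)) = sqrt((16587 - 1/157) + 4*I*sqrt(446)) = sqrt(2604158/157 + 4*I*sqrt(446))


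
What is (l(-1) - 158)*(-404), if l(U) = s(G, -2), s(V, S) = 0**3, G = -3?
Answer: 63832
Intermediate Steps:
s(V, S) = 0
l(U) = 0
(l(-1) - 158)*(-404) = (0 - 158)*(-404) = -158*(-404) = 63832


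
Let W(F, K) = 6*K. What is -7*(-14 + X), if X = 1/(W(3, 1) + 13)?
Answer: 1855/19 ≈ 97.632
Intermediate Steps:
X = 1/19 (X = 1/(6*1 + 13) = 1/(6 + 13) = 1/19 ≈ 0.052632)
-7*(-14 + X) = -7*(-14 + 1/19) = -7*(-265/19) = 1855/19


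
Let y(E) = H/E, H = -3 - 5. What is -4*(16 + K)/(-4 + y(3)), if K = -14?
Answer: 6/5 ≈ 1.2000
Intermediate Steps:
H = -8
y(E) = -8/E
-4*(16 + K)/(-4 + y(3)) = -4*(16 - 14)/(-4 - 8/3) = -8/(-4 - 8*1/3) = -8/(-4 - 8/3) = -8/(-20/3) = -8*(-3)/20 = -4*(-3/10) = 6/5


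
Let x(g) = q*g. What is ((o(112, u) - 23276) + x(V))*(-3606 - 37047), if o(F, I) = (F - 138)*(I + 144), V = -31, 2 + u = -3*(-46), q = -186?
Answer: 1007787870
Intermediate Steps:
u = 136 (u = -2 - 3*(-46) = -2 + 138 = 136)
o(F, I) = (-138 + F)*(144 + I)
x(g) = -186*g
((o(112, u) - 23276) + x(V))*(-3606 - 37047) = (((-19872 - 138*136 + 144*112 + 112*136) - 23276) - 186*(-31))*(-3606 - 37047) = (((-19872 - 18768 + 16128 + 15232) - 23276) + 5766)*(-40653) = ((-7280 - 23276) + 5766)*(-40653) = (-30556 + 5766)*(-40653) = -24790*(-40653) = 1007787870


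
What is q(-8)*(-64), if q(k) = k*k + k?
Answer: -3584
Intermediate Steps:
q(k) = k + k² (q(k) = k² + k = k + k²)
q(-8)*(-64) = -8*(1 - 8)*(-64) = -8*(-7)*(-64) = 56*(-64) = -3584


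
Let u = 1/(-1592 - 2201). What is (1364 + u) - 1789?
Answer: -1612026/3793 ≈ -425.00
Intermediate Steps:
u = -1/3793 (u = 1/(-3793) = -1/3793 ≈ -0.00026364)
(1364 + u) - 1789 = (1364 - 1/3793) - 1789 = 5173651/3793 - 1789 = -1612026/3793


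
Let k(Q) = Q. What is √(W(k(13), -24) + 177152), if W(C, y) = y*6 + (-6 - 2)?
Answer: 10*√1770 ≈ 420.71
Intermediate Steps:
W(C, y) = -8 + 6*y (W(C, y) = 6*y - 8 = -8 + 6*y)
√(W(k(13), -24) + 177152) = √((-8 + 6*(-24)) + 177152) = √((-8 - 144) + 177152) = √(-152 + 177152) = √177000 = 10*√1770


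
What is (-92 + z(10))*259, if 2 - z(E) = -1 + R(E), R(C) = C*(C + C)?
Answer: -74851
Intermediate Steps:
R(C) = 2*C² (R(C) = C*(2*C) = 2*C²)
z(E) = 3 - 2*E² (z(E) = 2 - (-1 + 2*E²) = 2 + (1 - 2*E²) = 3 - 2*E²)
(-92 + z(10))*259 = (-92 + (3 - 2*10²))*259 = (-92 + (3 - 2*100))*259 = (-92 + (3 - 200))*259 = (-92 - 197)*259 = -289*259 = -74851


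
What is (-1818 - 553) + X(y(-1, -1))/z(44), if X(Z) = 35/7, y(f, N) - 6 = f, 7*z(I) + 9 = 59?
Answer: -23703/10 ≈ -2370.3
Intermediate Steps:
z(I) = 50/7 (z(I) = -9/7 + (⅐)*59 = -9/7 + 59/7 = 50/7)
y(f, N) = 6 + f
X(Z) = 5 (X(Z) = 35*(⅐) = 5)
(-1818 - 553) + X(y(-1, -1))/z(44) = (-1818 - 553) + 5/(50/7) = -2371 + 5*(7/50) = -2371 + 7/10 = -23703/10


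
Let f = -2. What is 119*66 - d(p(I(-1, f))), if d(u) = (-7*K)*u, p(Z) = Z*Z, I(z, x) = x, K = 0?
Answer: 7854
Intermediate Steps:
p(Z) = Z²
d(u) = 0 (d(u) = (-7*0)*u = 0*u = 0)
119*66 - d(p(I(-1, f))) = 119*66 - 1*0 = 7854 + 0 = 7854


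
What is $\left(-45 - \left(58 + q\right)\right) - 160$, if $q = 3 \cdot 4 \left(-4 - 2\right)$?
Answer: $-191$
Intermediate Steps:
$q = -72$ ($q = 12 \left(-4 - 2\right) = 12 \left(-6\right) = -72$)
$\left(-45 - \left(58 + q\right)\right) - 160 = \left(-45 - -14\right) - 160 = \left(-45 + \left(-58 + 72\right)\right) - 160 = \left(-45 + 14\right) - 160 = -31 - 160 = -191$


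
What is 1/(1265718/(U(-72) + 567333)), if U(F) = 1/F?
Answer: 40847975/91131696 ≈ 0.44823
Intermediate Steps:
1/(1265718/(U(-72) + 567333)) = 1/(1265718/(1/(-72) + 567333)) = 1/(1265718/(-1/72 + 567333)) = 1/(1265718/(40847975/72)) = 1/(1265718*(72/40847975)) = 1/(91131696/40847975) = 40847975/91131696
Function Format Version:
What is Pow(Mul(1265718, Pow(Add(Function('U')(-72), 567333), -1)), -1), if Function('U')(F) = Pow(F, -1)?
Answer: Rational(40847975, 91131696) ≈ 0.44823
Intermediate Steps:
Pow(Mul(1265718, Pow(Add(Function('U')(-72), 567333), -1)), -1) = Pow(Mul(1265718, Pow(Add(Pow(-72, -1), 567333), -1)), -1) = Pow(Mul(1265718, Pow(Add(Rational(-1, 72), 567333), -1)), -1) = Pow(Mul(1265718, Pow(Rational(40847975, 72), -1)), -1) = Pow(Mul(1265718, Rational(72, 40847975)), -1) = Pow(Rational(91131696, 40847975), -1) = Rational(40847975, 91131696)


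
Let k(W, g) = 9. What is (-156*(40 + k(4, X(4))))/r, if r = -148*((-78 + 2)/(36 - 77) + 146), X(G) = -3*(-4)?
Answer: 11193/32042 ≈ 0.34932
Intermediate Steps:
X(G) = 12
r = -897176/41 (r = -148*(-76/(-41) + 146) = -148*(-76*(-1/41) + 146) = -148*(76/41 + 146) = -148*6062/41 = -897176/41 ≈ -21882.)
(-156*(40 + k(4, X(4))))/r = (-156*(40 + 9))/(-897176/41) = -156*49*(-41/897176) = -7644*(-41/897176) = 11193/32042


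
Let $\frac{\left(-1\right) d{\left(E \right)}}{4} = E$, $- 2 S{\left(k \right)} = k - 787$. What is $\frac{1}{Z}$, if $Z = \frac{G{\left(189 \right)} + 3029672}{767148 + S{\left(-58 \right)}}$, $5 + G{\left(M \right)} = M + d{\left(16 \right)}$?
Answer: $\frac{1535141}{6059584} \approx 0.25334$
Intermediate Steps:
$S{\left(k \right)} = \frac{787}{2} - \frac{k}{2}$ ($S{\left(k \right)} = - \frac{k - 787}{2} = - \frac{-787 + k}{2} = \frac{787}{2} - \frac{k}{2}$)
$d{\left(E \right)} = - 4 E$
$G{\left(M \right)} = -69 + M$ ($G{\left(M \right)} = -5 + \left(M - 64\right) = -5 + \left(-64 + M\right) = -69 + M$)
$Z = \frac{6059584}{1535141}$ ($Z = \frac{\left(-69 + 189\right) + 3029672}{767148 + \left(\frac{787}{2} - -29\right)} = \frac{120 + 3029672}{767148 + \left(\frac{787}{2} + 29\right)} = \frac{3029792}{767148 + \frac{845}{2}} = \frac{3029792}{\frac{1535141}{2}} = 3029792 \cdot \frac{2}{1535141} = \frac{6059584}{1535141} \approx 3.9473$)
$\frac{1}{Z} = \frac{1}{\frac{6059584}{1535141}} = \frac{1535141}{6059584}$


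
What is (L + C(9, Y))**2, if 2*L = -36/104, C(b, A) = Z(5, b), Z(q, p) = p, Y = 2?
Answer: 210681/2704 ≈ 77.915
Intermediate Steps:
C(b, A) = b
L = -9/52 (L = (-36/104)/2 = (-36*1/104)/2 = (1/2)*(-9/26) = -9/52 ≈ -0.17308)
(L + C(9, Y))**2 = (-9/52 + 9)**2 = (459/52)**2 = 210681/2704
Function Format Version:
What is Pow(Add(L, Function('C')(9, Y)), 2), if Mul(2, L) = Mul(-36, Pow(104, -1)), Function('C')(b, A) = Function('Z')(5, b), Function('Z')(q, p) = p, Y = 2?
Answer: Rational(210681, 2704) ≈ 77.915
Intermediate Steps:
Function('C')(b, A) = b
L = Rational(-9, 52) (L = Mul(Rational(1, 2), Mul(-36, Pow(104, -1))) = Mul(Rational(1, 2), Mul(-36, Rational(1, 104))) = Mul(Rational(1, 2), Rational(-9, 26)) = Rational(-9, 52) ≈ -0.17308)
Pow(Add(L, Function('C')(9, Y)), 2) = Pow(Add(Rational(-9, 52), 9), 2) = Pow(Rational(459, 52), 2) = Rational(210681, 2704)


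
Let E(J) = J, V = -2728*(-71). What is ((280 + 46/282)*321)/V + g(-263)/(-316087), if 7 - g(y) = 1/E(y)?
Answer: 351362585214389/756768341719016 ≈ 0.46429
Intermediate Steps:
V = 193688
g(y) = 7 - 1/y
((280 + 46/282)*321)/V + g(-263)/(-316087) = ((280 + 46/282)*321)/193688 + (7 - 1/(-263))/(-316087) = ((280 + 46*(1/282))*321)*(1/193688) + (7 - 1*(-1/263))*(-1/316087) = ((280 + 23/141)*321)*(1/193688) + (7 + 1/263)*(-1/316087) = ((39503/141)*321)*(1/193688) + (1842/263)*(-1/316087) = (4226821/47)*(1/193688) - 1842/83130881 = 4226821/9103336 - 1842/83130881 = 351362585214389/756768341719016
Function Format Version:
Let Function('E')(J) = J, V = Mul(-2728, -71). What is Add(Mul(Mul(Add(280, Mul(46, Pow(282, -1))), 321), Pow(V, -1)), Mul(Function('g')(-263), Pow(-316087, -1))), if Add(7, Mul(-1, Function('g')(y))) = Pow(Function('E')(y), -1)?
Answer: Rational(351362585214389, 756768341719016) ≈ 0.46429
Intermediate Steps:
V = 193688
Function('g')(y) = Add(7, Mul(-1, Pow(y, -1)))
Add(Mul(Mul(Add(280, Mul(46, Pow(282, -1))), 321), Pow(V, -1)), Mul(Function('g')(-263), Pow(-316087, -1))) = Add(Mul(Mul(Add(280, Mul(46, Pow(282, -1))), 321), Pow(193688, -1)), Mul(Add(7, Mul(-1, Pow(-263, -1))), Pow(-316087, -1))) = Add(Mul(Mul(Add(280, Mul(46, Rational(1, 282))), 321), Rational(1, 193688)), Mul(Add(7, Mul(-1, Rational(-1, 263))), Rational(-1, 316087))) = Add(Mul(Mul(Add(280, Rational(23, 141)), 321), Rational(1, 193688)), Mul(Add(7, Rational(1, 263)), Rational(-1, 316087))) = Add(Mul(Mul(Rational(39503, 141), 321), Rational(1, 193688)), Mul(Rational(1842, 263), Rational(-1, 316087))) = Add(Mul(Rational(4226821, 47), Rational(1, 193688)), Rational(-1842, 83130881)) = Add(Rational(4226821, 9103336), Rational(-1842, 83130881)) = Rational(351362585214389, 756768341719016)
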